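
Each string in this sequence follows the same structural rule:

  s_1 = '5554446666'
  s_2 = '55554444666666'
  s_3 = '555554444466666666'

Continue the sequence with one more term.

Term n consists of n+1 5's, followed by n+1 4's, followed by 2n 6's, where the shown terms are n = 2, 3, 4.
At n = 5 the blocks have lengths 6, 6, 10.

5555554444446666666666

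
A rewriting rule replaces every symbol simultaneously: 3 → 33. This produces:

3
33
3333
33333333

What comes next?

3333333333333333

Rewriting each symbol of 33333333: 3→33, 3→33, 3→33, 3→33, 3→33, 3→33, 3→33, 3→33, which concatenates to 33 33 33 33 33 33 33 33.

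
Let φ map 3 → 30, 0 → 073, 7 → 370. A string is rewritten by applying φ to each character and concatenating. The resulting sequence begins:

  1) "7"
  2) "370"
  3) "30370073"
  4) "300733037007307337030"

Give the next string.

Rewriting the 21 symbols of 300733037007307337030 one by one yields 30 073 073 370 30 30 073 30 370 073 073 370 30 073 370 30 30 370 073 30 073; concatenated:

3007307337030300733037007307337030073370303037007330073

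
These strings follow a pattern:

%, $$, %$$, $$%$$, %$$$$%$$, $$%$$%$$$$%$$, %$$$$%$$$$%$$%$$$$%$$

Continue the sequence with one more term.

$$%$$%$$$$%$$%$$$$%$$$$%$$%$$$$%$$

This is a Fibonacci-style word recurrence s(k) = s(k−2)·s(k−1): e.g. %·$$ = %$$.
The next term joins $$%$$%$$$$%$$ and %$$$$%$$$$%$$%$$$$%$$.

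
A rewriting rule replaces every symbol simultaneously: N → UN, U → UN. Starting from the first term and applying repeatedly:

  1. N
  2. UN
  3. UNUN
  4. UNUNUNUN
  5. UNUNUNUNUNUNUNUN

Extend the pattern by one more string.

Rewriting the 16 symbols of UNUNUNUNUNUNUNUN one by one yields UN UN UN UN UN UN UN UN UN UN UN UN UN UN UN UN; concatenated:

UNUNUNUNUNUNUNUNUNUNUNUNUNUNUNUN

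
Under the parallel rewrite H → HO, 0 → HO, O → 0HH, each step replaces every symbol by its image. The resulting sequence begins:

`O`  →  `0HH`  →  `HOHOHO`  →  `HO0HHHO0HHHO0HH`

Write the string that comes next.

φ(HO0HHHO0HHHO0HH) expands symbol-by-symbol to HO 0HH HO HO HO HO 0HH HO HO HO HO 0HH HO HO HO; joining the 15 pieces gives the next term.

HO0HHHOHOHOHO0HHHOHOHOHO0HHHOHOHO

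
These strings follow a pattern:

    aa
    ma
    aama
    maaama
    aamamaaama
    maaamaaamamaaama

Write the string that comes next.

This is a Fibonacci-style word recurrence s(k) = s(k−2)·s(k−1): e.g. aa·ma = aama.
Continuing: aamamaaama · maaamaaamamaaama gives term 7.

aamamaaamamaaamaaamamaaama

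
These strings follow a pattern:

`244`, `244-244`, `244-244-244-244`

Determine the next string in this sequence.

s(k+1) = s(k)·-·s(k) — each term doubles the last with '-' between the halves.
Doubling 244-244-244-244 with '-' between the halves:

244-244-244-244-244-244-244-244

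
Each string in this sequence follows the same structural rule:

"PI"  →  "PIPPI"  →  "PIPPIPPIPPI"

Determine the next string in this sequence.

s(k+1) = s(k)·P·s(k) — each term doubles the last with 'P' between the halves.
Doubling PIPPIPPIPPI with 'P' between the halves:

PIPPIPPIPPIPPIPPIPPIPPI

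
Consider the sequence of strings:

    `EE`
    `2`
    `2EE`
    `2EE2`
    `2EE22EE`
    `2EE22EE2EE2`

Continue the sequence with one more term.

From term 3 onward, concatenate the last term with the second-to-last: 2·EE = 2EE, 2EE·2 = 2EE2, …
The next term joins 2EE22EE2EE2 and 2EE22EE.

2EE22EE2EE22EE22EE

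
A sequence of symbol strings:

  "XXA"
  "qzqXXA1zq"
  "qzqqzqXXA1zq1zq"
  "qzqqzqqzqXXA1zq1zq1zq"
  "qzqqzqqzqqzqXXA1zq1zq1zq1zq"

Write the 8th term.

qzqqzqqzqqzqqzqqzqqzqXXA1zq1zq1zq1zq1zq1zq1zq

Every step adds qzq to the front and 1zq to the end of the previous string.
From qzqqzqqzqqzqXXA1zq1zq1zq1zq, 3 further steps: qzqqzqqzqqzqXXA1zq1zq1zq1zq → qzqqzqqzqqzqqzqXXA1zq1zq1zq1zq1zq → qzqqzqqzqqzqqzqqzqXXA1zq1zq1zq1zq1zq1zq → (answer).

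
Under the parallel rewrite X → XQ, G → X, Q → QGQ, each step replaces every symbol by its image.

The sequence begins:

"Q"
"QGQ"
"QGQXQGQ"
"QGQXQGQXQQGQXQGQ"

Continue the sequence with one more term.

φ(QGQXQGQXQQGQXQGQ) expands symbol-by-symbol to QGQ X QGQ XQ QGQ X QGQ XQ QGQ QGQ X QGQ XQ QGQ X QGQ; joining the 16 pieces gives the next term.

QGQXQGQXQQGQXQGQXQQGQQGQXQGQXQQGQXQGQ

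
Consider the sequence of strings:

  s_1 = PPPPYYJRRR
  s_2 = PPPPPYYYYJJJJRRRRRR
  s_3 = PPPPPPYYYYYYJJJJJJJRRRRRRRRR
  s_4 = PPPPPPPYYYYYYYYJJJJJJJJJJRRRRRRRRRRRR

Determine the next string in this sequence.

PPPPPPPPYYYYYYYYYYJJJJJJJJJJJJJRRRRRRRRRRRRRRR

Each string has the form P^{n+3} Y^{2n} J^{3n-2} R^{3n} (n = 1, 2, …).
For the next term, n = 5, so the run lengths are 8, 10, 13, 15.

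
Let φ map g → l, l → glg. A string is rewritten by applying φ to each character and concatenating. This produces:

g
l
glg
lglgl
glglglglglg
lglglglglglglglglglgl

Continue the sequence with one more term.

glglglglglglglglglglglglglglglglglglglglglg

Replace each of the 21 characters of lglglglglglglglglglgl in place — glg l glg l glg l glg l glg l glg l glg l glg l glg l glg l glg — and concatenate.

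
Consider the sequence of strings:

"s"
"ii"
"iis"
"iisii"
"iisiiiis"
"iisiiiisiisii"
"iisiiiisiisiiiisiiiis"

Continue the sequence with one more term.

Each term (from the third on) is the previous term followed by the one before it: term 3 = ii·s = iis.
Continuing: iisiiiisiisiiiisiiiis · iisiiiisiisii gives term 8.

iisiiiisiisiiiisiiiisiisiiiisiisii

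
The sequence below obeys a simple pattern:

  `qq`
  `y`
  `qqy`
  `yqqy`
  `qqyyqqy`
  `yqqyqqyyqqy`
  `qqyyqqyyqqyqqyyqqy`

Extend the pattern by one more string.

This is a Fibonacci-style word recurrence s(k) = s(k−2)·s(k−1): e.g. qq·y = qqy.
So term 8 is yqqyqqyyqqy·qqyyqqyyqqyqqyyqqy.

yqqyqqyyqqyqqyyqqyyqqyqqyyqqy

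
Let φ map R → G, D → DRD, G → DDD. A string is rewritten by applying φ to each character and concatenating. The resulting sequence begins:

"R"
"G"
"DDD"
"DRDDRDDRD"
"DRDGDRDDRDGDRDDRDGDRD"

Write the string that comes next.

Applying the rule to each of the 21 symbols of DRDGDRDDRDGDRDDRDGDRD gives the pieces DRD G DRD DDD DRD G DRD DRD G DRD DDD DRD G DRD DRD G DRD DDD DRD G DRD, which concatenate to the answer.

DRDGDRDDDDDRDGDRDDRDGDRDDDDDRDGDRDDRDGDRDDDDDRDGDRD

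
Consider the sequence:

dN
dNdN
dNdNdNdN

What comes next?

Each string is two copies of the previous one concatenated.
Doubling dNdNdNdN:

dNdNdNdNdNdNdNdN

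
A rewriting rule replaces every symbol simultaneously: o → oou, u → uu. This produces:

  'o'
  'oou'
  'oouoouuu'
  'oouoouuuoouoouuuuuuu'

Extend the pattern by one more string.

Applying the rule to each of the 20 symbols of oouoouuuoouoouuuuuuu gives the pieces oou oou uu oou oou uu uu uu oou oou uu oou oou uu uu uu uu uu uu uu, which concatenate to the answer.

oouoouuuoouoouuuuuuuoouoouuuoouoouuuuuuuuuuuuuuu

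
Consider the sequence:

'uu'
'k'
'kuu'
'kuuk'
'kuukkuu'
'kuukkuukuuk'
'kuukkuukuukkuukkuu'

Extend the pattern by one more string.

kuukkuukuukkuukkuukuukkuukuuk

From term 3 onward, concatenate the last term with the second-to-last: k·uu = kuu, kuu·k = kuuk, …
The next term joins kuukkuukuukkuukkuu and kuukkuukuuk.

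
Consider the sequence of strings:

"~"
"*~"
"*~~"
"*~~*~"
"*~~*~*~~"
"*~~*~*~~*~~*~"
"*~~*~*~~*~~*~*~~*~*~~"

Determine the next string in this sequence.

From term 3 onward, concatenate the last term with the second-to-last: *~·~ = *~~, *~~·*~ = *~~*~, …
So term 8 is *~~*~*~~*~~*~*~~*~*~~·*~~*~*~~*~~*~.

*~~*~*~~*~~*~*~~*~*~~*~~*~*~~*~~*~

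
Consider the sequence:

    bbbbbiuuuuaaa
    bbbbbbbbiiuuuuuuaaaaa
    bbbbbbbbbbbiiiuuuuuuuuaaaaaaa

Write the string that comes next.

bbbbbbbbbbbbbbiiiiuuuuuuuuuuaaaaaaaaa

The n-th term is 3n+2 b's then n i's then 2n+2 u's then 2n+1 a's (n = 1, 2, …).
Setting n = 4 gives 14, 4, 10, 9 characters in each block.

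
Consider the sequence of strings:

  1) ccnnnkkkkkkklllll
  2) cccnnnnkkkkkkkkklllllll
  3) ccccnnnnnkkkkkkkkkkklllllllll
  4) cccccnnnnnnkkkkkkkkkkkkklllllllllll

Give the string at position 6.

Each string has the form c^{n-1} n^{n} k^{2n+1} l^{2n-1}, where the shown terms are n = 3, 4, 5, 6.
At n = 8 the blocks have lengths 7, 8, 17, 15.

cccccccnnnnnnnnkkkkkkkkkkkkkkkkklllllllllllllll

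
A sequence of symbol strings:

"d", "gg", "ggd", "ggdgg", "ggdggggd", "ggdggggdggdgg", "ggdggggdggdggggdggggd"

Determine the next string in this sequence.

Each term (from the third on) is the previous term followed by the one before it: term 3 = gg·d = ggd.
The next term joins ggdggggdggdggggdggggd and ggdggggdggdgg.

ggdggggdggdggggdggggdggdggggdggdgg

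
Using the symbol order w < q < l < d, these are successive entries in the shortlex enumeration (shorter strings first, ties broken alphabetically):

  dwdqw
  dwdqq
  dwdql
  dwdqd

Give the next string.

The successor of dwdqd increments the rightmost position that isn't already d and resets every position after it to w.

dwdlw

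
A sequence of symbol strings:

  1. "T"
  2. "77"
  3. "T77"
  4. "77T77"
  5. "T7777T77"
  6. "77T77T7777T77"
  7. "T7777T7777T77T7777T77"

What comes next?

77T77T7777T77T7777T7777T77T7777T77

Each term (from the third on) is the two preceding terms concatenated in order: term 3 = T·77 = T77.
So term 8 is 77T77T7777T77·T7777T7777T77T7777T77.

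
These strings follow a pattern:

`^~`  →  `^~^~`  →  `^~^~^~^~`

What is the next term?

Each string is two copies of the previous one concatenated.
One more doubling of ^~^~^~^~ gives the answer.

^~^~^~^~^~^~^~^~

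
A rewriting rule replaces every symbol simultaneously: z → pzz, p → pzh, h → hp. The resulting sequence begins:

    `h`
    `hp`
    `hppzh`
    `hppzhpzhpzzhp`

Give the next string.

hppzhpzhpzzhppzhpzzhppzhpzzpzzhppzh

φ(hppzhpzhpzzhp) expands symbol-by-symbol to hp pzh pzh pzz hp pzh pzz hp pzh pzz pzz hp pzh; joining the 13 pieces gives the next term.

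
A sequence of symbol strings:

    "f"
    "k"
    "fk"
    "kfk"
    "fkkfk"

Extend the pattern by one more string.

Each term (from the third on) is the two preceding terms concatenated in order: term 3 = f·k = fk.
So term 6 is kfk·fkkfk.

kfkfkkfk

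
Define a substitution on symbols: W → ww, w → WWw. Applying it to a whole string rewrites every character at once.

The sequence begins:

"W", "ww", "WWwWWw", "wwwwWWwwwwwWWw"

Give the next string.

φ(wwwwWWwwwwwWWw) expands symbol-by-symbol to WWw WWw WWw WWw ww ww WWw WWw WWw WWw WWw ww ww WWw; joining the 14 pieces gives the next term.

WWwWWwWWwWWwwwwwWWwWWwWWwWWwWWwwwwwWWw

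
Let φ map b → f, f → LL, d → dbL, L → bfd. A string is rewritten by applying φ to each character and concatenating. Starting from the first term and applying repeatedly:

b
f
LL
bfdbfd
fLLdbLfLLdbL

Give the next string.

Expanding fLLdbLfLLdbL: f→LL, L→bfd, L→bfd, d→dbL, b→f, L→bfd, f→LL, L→bfd, L→bfd, d→dbL, b→f, L→bfd. Concatenated: LL bfd bfd dbL f bfd LL bfd bfd dbL f bfd.

LLbfdbfddbLfbfdLLbfdbfddbLfbfd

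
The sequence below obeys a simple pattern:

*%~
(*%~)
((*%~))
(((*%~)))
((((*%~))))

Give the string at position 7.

Each term wraps the previous one in ( on the left and ) on the right.
From ((((*%~)))), 2 further steps: ((((*%~)))) → (((((*%~))))) → (answer).

((((((*%~))))))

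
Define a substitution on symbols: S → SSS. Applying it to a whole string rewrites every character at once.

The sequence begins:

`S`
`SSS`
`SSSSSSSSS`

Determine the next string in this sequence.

Expanding SSSSSSSSS: S→SSS, S→SSS, S→SSS, S→SSS, S→SSS, S→SSS, S→SSS, S→SSS, S→SSS. Concatenated: SSS SSS SSS SSS SSS SSS SSS SSS SSS.

SSSSSSSSSSSSSSSSSSSSSSSSSSS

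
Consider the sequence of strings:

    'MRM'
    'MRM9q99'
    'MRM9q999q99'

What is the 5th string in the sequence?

MRM9q999q999q999q99

Every step adds 9q99 to the end: s(k+1) = s(k)·9q99.
From MRM9q999q99, 2 further steps: MRM9q999q99 → MRM9q999q999q99 → (answer).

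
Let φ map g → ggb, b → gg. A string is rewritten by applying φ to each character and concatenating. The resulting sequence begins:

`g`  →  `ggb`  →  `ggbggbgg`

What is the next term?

ggbggbggggbggbggggbggb

Rewriting each symbol of ggbggbgg: g→ggb, g→ggb, b→gg, g→ggb, g→ggb, b→gg, g→ggb, g→ggb, which concatenates to ggb ggb gg ggb ggb gg ggb ggb.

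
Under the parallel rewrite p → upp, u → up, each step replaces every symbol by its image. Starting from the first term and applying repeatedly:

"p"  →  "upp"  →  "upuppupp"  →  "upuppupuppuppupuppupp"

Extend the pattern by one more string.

Rewriting the 21 symbols of upuppupuppuppupuppupp one by one yields up upp up upp upp up upp up upp upp up upp upp up upp up upp upp up upp upp; concatenated:

upuppupuppuppupuppupuppuppupuppuppupuppupuppuppupuppupp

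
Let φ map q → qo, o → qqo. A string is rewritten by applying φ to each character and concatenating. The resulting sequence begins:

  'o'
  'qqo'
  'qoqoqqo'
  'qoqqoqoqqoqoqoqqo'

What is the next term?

φ(qoqqoqoqqoqoqoqqo) expands symbol-by-symbol to qo qqo qo qo qqo qo qqo qo qo qqo qo qqo qo qqo qo qo qqo; joining the 17 pieces gives the next term.

qoqqoqoqoqqoqoqqoqoqoqqoqoqqoqoqqoqoqoqqo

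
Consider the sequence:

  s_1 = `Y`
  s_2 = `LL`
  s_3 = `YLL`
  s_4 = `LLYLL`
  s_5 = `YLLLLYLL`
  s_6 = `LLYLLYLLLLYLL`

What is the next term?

Each term (from the third on) is the two preceding terms concatenated in order: term 3 = Y·LL = YLL.
Continuing: YLLLLYLL · LLYLLYLLLLYLL gives term 7.

YLLLLYLLLLYLLYLLLLYLL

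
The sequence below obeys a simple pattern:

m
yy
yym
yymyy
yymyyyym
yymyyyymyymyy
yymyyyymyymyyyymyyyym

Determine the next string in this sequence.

yymyyyymyymyyyymyyyymyymyyyymyymyy

This is a Fibonacci-style word recurrence s(k) = s(k−1)·s(k−2): e.g. yy·m = yym.
Continuing: yymyyyymyymyyyymyyyym · yymyyyymyymyy gives term 8.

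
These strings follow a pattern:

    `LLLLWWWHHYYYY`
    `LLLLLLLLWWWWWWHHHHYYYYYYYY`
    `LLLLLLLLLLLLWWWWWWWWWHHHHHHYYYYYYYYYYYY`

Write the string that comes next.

Each string has the form L^{4n} W^{3n} H^{2n} Y^{4n} (n = 1, 2, …).
At n = 4 the blocks have lengths 16, 12, 8, 16.

LLLLLLLLLLLLLLLLWWWWWWWWWWWWHHHHHHHHYYYYYYYYYYYYYYYY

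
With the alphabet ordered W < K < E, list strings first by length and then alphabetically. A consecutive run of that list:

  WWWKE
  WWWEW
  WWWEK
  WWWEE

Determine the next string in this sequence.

WWKWW

The successor of WWWEE increments the rightmost position that isn't already E and resets every position after it to W.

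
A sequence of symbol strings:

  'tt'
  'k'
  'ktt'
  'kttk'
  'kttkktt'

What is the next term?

Each term (from the third on) is the previous term followed by the one before it: term 3 = k·tt = ktt.
Continuing: kttkktt · kttk gives term 6.

kttkkttkttk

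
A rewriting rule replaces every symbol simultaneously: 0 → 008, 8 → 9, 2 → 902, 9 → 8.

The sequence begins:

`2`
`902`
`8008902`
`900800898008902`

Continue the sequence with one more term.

8008008900800898900800898008902

Applying the rule to each of the 15 symbols of 900800898008902 gives the pieces 8 008 008 9 008 008 9 8 9 008 008 9 8 008 902, which concatenate to the answer.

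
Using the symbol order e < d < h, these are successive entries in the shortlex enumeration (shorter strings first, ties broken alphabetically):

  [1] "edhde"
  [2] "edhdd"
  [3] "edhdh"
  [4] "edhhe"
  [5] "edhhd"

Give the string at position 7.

Stepping forward 2 times from edhhd: edhhd → edhhh, then the target.

eheee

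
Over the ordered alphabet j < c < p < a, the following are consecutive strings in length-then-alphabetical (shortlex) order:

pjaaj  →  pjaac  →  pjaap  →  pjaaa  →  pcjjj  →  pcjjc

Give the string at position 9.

pcjcj

Stepping forward 3 times from pcjjc: pcjjc → pcjjp → pcjja, then the target.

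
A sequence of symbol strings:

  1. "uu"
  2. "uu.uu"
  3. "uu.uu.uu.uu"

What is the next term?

uu.uu.uu.uu.uu.uu.uu.uu

Each string is two copies of the previous one joined by '.'.
One more doubling of uu.uu.uu.uu gives the answer.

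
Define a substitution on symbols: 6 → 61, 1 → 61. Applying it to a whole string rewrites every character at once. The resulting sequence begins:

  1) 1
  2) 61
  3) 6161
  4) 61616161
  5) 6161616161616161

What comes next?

Rewriting the 16 symbols of 6161616161616161 one by one yields 61 61 61 61 61 61 61 61 61 61 61 61 61 61 61 61; concatenated:

61616161616161616161616161616161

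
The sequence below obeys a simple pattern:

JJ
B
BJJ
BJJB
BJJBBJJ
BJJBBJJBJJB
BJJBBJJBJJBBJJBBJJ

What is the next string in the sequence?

BJJBBJJBJJBBJJBBJJBJJBBJJBJJB

Each term (from the third on) is the previous term followed by the one before it: term 3 = B·JJ = BJJ.
So term 8 is BJJBBJJBJJBBJJBBJJ·BJJBBJJBJJB.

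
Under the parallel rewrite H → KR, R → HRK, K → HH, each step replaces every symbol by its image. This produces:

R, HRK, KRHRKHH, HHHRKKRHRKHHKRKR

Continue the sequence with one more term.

Rewriting the 16 symbols of HHHRKKRHRKHHKRKR one by one yields KR KR KR HRK HH HH HRK KR HRK HH KR KR HH HRK HH HRK; concatenated:

KRKRKRHRKHHHHHRKKRHRKHHKRKRHHHRKHHHRK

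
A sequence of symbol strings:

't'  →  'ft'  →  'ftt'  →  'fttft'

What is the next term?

From term 3 onward, concatenate the last term with the second-to-last: ft·t = ftt, ftt·ft = fttft, …
Continuing: fttft · ftt gives term 5.

fttftftt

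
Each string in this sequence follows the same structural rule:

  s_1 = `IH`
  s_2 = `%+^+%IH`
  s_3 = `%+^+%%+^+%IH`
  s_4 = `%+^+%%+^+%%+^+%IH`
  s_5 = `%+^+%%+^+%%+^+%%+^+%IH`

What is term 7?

%+^+%%+^+%%+^+%%+^+%%+^+%%+^+%IH

The strings grow by a fixed prefix %+^+% each time.
From %+^+%%+^+%%+^+%%+^+%IH, 2 further steps: %+^+%%+^+%%+^+%%+^+%IH → %+^+%%+^+%%+^+%%+^+%%+^+%IH → (answer).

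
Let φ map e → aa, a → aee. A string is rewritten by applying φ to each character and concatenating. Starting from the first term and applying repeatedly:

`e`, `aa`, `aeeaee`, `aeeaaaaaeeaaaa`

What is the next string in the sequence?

Rewriting the 14 symbols of aeeaaaaaeeaaaa one by one yields aee aa aa aee aee aee aee aee aa aa aee aee aee aee; concatenated:

aeeaaaaaeeaeeaeeaeeaeeaaaaaeeaeeaeeaee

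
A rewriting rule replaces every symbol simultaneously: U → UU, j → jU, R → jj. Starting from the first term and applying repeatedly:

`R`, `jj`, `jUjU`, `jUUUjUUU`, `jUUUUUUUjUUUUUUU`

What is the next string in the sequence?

Applying the rule to each of the 16 symbols of jUUUUUUUjUUUUUUU gives the pieces jU UU UU UU UU UU UU UU jU UU UU UU UU UU UU UU, which concatenate to the answer.

jUUUUUUUUUUUUUUUjUUUUUUUUUUUUUUU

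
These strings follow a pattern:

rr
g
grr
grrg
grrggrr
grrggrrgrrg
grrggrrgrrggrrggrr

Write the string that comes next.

grrggrrgrrggrrggrrgrrggrrgrrg

From term 3 onward, concatenate the last term with the second-to-last: g·rr = grr, grr·g = grrg, …
The next term joins grrggrrgrrggrrggrr and grrggrrgrrg.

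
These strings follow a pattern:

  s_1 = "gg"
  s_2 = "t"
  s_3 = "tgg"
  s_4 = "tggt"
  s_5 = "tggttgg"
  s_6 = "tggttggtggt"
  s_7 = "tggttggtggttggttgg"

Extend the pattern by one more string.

tggttggtggttggttggtggttggtggt

This is a Fibonacci-style word recurrence s(k) = s(k−1)·s(k−2): e.g. t·gg = tgg.
Continuing: tggttggtggttggttgg · tggttggtggt gives term 8.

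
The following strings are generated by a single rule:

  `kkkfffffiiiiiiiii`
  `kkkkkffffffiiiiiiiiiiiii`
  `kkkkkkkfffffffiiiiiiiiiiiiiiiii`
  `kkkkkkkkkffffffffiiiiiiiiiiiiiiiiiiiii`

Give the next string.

kkkkkkkkkkkfffffffffiiiiiiiiiiiiiiiiiiiiiiiii

Each string has the form k^{2n-1} f^{n+3} i^{4n+1}, where the shown terms are n = 2, 3, 4, 5.
Setting n = 6 gives 11, 9, 25 characters in each block.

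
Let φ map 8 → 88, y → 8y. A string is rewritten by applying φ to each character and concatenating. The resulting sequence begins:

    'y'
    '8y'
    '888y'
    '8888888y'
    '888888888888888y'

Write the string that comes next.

Rewriting the 16 symbols of 888888888888888y one by one yields 88 88 88 88 88 88 88 88 88 88 88 88 88 88 88 8y; concatenated:

8888888888888888888888888888888y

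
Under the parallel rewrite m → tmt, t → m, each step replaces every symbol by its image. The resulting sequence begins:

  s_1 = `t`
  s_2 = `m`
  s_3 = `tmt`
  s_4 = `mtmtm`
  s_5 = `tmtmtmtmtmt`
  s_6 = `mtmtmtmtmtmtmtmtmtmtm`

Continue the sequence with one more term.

tmtmtmtmtmtmtmtmtmtmtmtmtmtmtmtmtmtmtmtmtmt

Replace each of the 21 characters of mtmtmtmtmtmtmtmtmtmtm in place — tmt m tmt m tmt m tmt m tmt m tmt m tmt m tmt m tmt m tmt m tmt — and concatenate.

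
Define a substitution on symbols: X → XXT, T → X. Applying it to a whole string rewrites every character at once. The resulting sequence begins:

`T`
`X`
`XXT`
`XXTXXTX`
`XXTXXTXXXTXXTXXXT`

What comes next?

Applying the rule to each of the 17 symbols of XXTXXTXXXTXXTXXXT gives the pieces XXT XXT X XXT XXT X XXT XXT XXT X XXT XXT X XXT XXT XXT X, which concatenate to the answer.

XXTXXTXXXTXXTXXXTXXTXXTXXXTXXTXXXTXXTXXTX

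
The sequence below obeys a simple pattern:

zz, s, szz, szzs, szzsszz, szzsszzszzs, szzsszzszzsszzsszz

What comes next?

szzsszzszzsszzsszzszzsszzszzs

Each term (from the third on) is the previous term followed by the one before it: term 3 = s·zz = szz.
So term 8 is szzsszzszzsszzsszz·szzsszzszzs.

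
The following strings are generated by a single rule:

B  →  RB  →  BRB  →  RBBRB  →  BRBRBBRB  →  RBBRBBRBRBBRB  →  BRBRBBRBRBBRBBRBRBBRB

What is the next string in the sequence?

RBBRBBRBRBBRBBRBRBBRBRBBRBBRBRBBRB

From term 3 onward, concatenate the second-to-last term with the last: B·RB = BRB, RB·BRB = RBBRB, …
Continuing: RBBRBBRBRBBRB · BRBRBBRBRBBRBBRBRBBRB gives term 8.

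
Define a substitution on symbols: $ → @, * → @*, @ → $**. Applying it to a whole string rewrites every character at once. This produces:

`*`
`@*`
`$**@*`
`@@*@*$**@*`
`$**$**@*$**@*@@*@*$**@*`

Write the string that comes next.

φ($**$**@*$**@*@@*@*$**@*) expands symbol-by-symbol to @ @* @* @ @* @* $** @* @ @* @* $** @* $** $** @* $** @* @ @* @* $** @*; joining the 23 pieces gives the next term.

@@*@*@@*@*$**@*@@*@*$**@*$**$**@*$**@*@@*@*$**@*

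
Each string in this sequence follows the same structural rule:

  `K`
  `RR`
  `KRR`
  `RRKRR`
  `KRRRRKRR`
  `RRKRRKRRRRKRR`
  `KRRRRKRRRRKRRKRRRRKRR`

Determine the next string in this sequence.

RRKRRKRRRRKRRKRRRRKRRRRKRRKRRRRKRR

Each term (from the third on) is the two preceding terms concatenated in order: term 3 = K·RR = KRR.
The next term joins RRKRRKRRRRKRR and KRRRRKRRRRKRRKRRRRKRR.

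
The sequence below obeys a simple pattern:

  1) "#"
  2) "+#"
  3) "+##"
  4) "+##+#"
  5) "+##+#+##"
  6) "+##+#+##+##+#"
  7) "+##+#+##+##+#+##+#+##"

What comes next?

+##+#+##+##+#+##+#+##+##+#+##+##+#

From term 3 onward, concatenate the last term with the second-to-last: +#·# = +##, +##·+# = +##+#, …
The next term joins +##+#+##+##+#+##+#+## and +##+#+##+##+#.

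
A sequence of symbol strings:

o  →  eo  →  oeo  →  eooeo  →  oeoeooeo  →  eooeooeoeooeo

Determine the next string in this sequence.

From term 3 onward, concatenate the second-to-last term with the last: o·eo = oeo, eo·oeo = eooeo, …
So term 7 is oeoeooeo·eooeooeoeooeo.

oeoeooeoeooeooeoeooeo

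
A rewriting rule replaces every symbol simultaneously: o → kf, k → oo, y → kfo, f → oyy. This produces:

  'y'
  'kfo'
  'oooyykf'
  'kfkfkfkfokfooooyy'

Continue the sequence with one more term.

Replace each of the 17 characters of kfkfkfkfokfooooyy in place — oo oyy oo oyy oo oyy oo oyy kf oo oyy kf kf kf kf kfo kfo — and concatenate.

oooyyoooyyoooyyoooyykfoooyykfkfkfkfkfokfo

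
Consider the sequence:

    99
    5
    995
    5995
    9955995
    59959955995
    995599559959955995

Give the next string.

59959955995995599559959955995

This is a Fibonacci-style word recurrence s(k) = s(k−2)·s(k−1): e.g. 99·5 = 995.
The next term joins 59959955995 and 995599559959955995.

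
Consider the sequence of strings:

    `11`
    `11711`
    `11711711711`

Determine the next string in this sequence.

11711711711711711711711

s(k+1) = s(k)·7·s(k) — each term doubles the last with '7' between the halves.
One more doubling of 11711711711 gives the answer.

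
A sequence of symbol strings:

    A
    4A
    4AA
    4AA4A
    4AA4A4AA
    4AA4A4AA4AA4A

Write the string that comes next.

From term 3 onward, concatenate the last term with the second-to-last: 4A·A = 4AA, 4AA·4A = 4AA4A, …
Continuing: 4AA4A4AA4AA4A · 4AA4A4AA gives term 7.

4AA4A4AA4AA4A4AA4A4AA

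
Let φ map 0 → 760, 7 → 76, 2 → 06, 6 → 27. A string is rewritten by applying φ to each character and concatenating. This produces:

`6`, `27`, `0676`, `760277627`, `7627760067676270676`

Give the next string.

Applying the rule to each of the 19 symbols of 7627760067676270676 gives the pieces 76 27 06 76 76 27 760 760 27 76 27 76 27 06 76 760 27 76 27, which concatenate to the answer.

76270676762776076027762776270676760277627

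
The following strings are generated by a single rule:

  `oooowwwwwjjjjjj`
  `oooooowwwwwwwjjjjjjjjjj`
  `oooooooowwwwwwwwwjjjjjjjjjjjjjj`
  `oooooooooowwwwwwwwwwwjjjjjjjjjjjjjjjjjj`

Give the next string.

Reading off run lengths: o runs 4, 6, 8, 10; w runs 5, 7, 9, 11; j runs 6, 10, 14, 18 — each is linear in n, where the shown terms are n = 2, 3, 4, 5.
For the next term, n = 6, so the run lengths are 12, 13, 22.

oooooooooooowwwwwwwwwwwwwjjjjjjjjjjjjjjjjjjjjjj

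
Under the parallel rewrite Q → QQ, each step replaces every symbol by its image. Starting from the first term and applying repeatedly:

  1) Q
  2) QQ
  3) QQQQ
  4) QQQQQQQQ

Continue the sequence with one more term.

Expanding QQQQQQQQ: Q→QQ, Q→QQ, Q→QQ, Q→QQ, Q→QQ, Q→QQ, Q→QQ, Q→QQ. Concatenated: QQ QQ QQ QQ QQ QQ QQ QQ.

QQQQQQQQQQQQQQQQ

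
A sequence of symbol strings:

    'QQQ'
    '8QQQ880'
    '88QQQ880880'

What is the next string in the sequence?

Each term wraps the previous one in 8 on the left and 880 on the right.
Applying this once more to 88QQQ880880:

888QQQ880880880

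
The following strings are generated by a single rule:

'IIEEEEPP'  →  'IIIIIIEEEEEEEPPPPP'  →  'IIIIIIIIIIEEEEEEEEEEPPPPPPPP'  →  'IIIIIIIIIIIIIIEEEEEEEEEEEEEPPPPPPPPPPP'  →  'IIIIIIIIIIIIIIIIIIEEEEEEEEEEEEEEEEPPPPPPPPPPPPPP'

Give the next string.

IIIIIIIIIIIIIIIIIIIIIIEEEEEEEEEEEEEEEEEEEPPPPPPPPPPPPPPPPP

Each string has the form I^{4n-2} E^{3n+1} P^{3n-1} (n = 1, 2, …).
For the next term, n = 6, so the run lengths are 22, 19, 17.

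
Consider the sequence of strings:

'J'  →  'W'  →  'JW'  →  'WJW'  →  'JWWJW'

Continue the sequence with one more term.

Each term (from the third on) is the two preceding terms concatenated in order: term 3 = J·W = JW.
Continuing: WJW · JWWJW gives term 6.

WJWJWWJW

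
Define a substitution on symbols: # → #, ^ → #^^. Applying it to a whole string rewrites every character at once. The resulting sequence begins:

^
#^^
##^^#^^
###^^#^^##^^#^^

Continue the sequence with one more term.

####^^#^^##^^#^^###^^#^^##^^#^^

Replace each of the 15 characters of ###^^#^^##^^#^^ in place — # # # #^^ #^^ # #^^ #^^ # # #^^ #^^ # #^^ #^^ — and concatenate.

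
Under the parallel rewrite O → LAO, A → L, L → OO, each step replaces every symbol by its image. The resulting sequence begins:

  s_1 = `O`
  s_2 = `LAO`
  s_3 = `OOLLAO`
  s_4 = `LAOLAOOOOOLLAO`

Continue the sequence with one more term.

OOLLAOOOLLAOLAOLAOLAOLAOOOOOLLAO

Replace each of the 14 characters of LAOLAOOOOOLLAO in place — OO L LAO OO L LAO LAO LAO LAO LAO OO OO L LAO — and concatenate.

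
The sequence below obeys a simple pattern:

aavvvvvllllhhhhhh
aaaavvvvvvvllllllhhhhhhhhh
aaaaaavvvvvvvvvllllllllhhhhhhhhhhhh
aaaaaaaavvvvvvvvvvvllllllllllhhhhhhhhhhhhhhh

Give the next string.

Each string has the form a^{2n} v^{2n+3} l^{2n+2} h^{3n+3} (n = 1, 2, …).
At n = 5 the blocks have lengths 10, 13, 12, 18.

aaaaaaaaaavvvvvvvvvvvvvllllllllllllhhhhhhhhhhhhhhhhhh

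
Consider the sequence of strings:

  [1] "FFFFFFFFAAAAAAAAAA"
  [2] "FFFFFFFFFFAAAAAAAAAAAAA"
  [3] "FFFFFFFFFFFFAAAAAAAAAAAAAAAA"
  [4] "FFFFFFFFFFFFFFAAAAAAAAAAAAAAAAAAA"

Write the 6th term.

FFFFFFFFFFFFFFFFFFAAAAAAAAAAAAAAAAAAAAAAAAA

Each string has the form F^{2n+2} A^{3n+1}, where the shown terms are n = 3, 4, 5, 6.
For term 6, n = 8, so the run lengths are 18, 25.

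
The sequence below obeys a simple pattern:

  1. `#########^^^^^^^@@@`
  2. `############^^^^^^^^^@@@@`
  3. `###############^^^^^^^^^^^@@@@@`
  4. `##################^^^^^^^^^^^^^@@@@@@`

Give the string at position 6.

The n-th term is 3n #'s then 2n+1 ^'s then n @'s, where the shown terms are n = 3, 4, 5, 6.
At n = 8 the blocks have lengths 24, 17, 8.

########################^^^^^^^^^^^^^^^^^@@@@@@@@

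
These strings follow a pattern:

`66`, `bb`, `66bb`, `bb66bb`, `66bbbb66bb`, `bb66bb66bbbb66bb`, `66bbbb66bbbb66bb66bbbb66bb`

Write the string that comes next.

This is a Fibonacci-style word recurrence s(k) = s(k−2)·s(k−1): e.g. 66·bb = 66bb.
So term 8 is bb66bb66bbbb66bb·66bbbb66bbbb66bb66bbbb66bb.

bb66bb66bbbb66bb66bbbb66bbbb66bb66bbbb66bb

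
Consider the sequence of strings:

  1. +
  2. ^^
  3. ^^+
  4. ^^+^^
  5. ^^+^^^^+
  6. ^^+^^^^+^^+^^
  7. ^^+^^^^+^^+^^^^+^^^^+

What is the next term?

^^+^^^^+^^+^^^^+^^^^+^^+^^^^+^^+^^

This is a Fibonacci-style word recurrence s(k) = s(k−1)·s(k−2): e.g. ^^·+ = ^^+.
Continuing: ^^+^^^^+^^+^^^^+^^^^+ · ^^+^^^^+^^+^^ gives term 8.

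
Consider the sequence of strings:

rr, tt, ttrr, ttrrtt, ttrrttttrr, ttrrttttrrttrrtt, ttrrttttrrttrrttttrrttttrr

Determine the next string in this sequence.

ttrrttttrrttrrttttrrttttrrttrrttttrrttrrtt

This is a Fibonacci-style word recurrence s(k) = s(k−1)·s(k−2): e.g. tt·rr = ttrr.
Continuing: ttrrttttrrttrrttttrrttttrr · ttrrttttrrttrrtt gives term 8.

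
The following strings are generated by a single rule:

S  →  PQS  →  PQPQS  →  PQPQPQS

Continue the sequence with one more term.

PQPQPQPQS

Every step adds PQ at the front: s(k+1) = PQ·s(k).
So the next term is PQ·PQPQPQS.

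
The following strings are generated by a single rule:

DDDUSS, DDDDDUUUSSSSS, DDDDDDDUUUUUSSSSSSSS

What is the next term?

DDDDDDDDDUUUUUUUSSSSSSSSSSS

The n-th term is 2n+1 D's then 2n-1 U's then 3n-1 S's (n = 1, 2, …).
For the next term, n = 4, so the run lengths are 9, 7, 11.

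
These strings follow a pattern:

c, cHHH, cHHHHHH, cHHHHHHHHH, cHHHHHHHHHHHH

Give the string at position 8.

Each term is the previous one with HHH appended.
From cHHHHHHHHHHHH, 3 further steps: cHHHHHHHHHHHH → cHHHHHHHHHHHHHHH → cHHHHHHHHHHHHHHHHHH → (answer).

cHHHHHHHHHHHHHHHHHHHHH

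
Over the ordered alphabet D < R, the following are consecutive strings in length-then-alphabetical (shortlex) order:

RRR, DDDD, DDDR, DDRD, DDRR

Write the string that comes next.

DRDD

Find the rightmost character of DDRR below R, bump it to the next letter, and reset everything to its right to D.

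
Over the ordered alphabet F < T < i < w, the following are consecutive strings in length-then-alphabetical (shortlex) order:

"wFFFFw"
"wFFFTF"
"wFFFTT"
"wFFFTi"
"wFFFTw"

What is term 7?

wFFFiT

Advancing 2 positions from wFFFTw through wFFFTw → wFFFiF reaches term 7.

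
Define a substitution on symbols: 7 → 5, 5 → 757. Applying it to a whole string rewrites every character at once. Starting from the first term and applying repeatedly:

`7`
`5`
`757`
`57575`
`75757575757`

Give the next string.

Rewriting each symbol of 75757575757: 7→5, 5→757, 7→5, 5→757, 7→5, 5→757, 7→5, 5→757, 7→5, 5→757, 7→5, which concatenates to 5 757 5 757 5 757 5 757 5 757 5.

575757575757575757575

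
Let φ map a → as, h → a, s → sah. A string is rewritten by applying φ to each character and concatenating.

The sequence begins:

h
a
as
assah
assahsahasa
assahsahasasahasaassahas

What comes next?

Rewriting the 24 symbols of assahsahasasahasaassahas one by one yields as sah sah as a sah as a as sah as sah as a as sah as as sah sah as a as sah; concatenated:

assahsahasasahasaassahassahasaassahasassahsahasaassah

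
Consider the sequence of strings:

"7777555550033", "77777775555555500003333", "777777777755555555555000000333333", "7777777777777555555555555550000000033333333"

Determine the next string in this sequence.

77777777777777775555555555555555500000000003333333333

The n-th term is 3n+1 7's then 3n+2 5's then 2n 0's then 2n 3's (n = 1, 2, …).
At n = 5 the blocks have lengths 16, 17, 10, 10.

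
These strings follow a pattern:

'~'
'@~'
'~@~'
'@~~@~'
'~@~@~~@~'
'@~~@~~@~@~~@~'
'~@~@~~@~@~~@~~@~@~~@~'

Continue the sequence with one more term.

@~~@~~@~@~~@~~@~@~~@~@~~@~~@~@~~@~

From term 3 onward, concatenate the second-to-last term with the last: ~·@~ = ~@~, @~·~@~ = @~~@~, …
So term 8 is @~~@~~@~@~~@~·~@~@~~@~@~~@~~@~@~~@~.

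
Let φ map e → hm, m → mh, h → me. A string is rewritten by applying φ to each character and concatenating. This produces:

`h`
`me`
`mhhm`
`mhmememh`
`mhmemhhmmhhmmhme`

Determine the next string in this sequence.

Applying the rule to each of the 16 symbols of mhmemhhmmhhmmhme gives the pieces mh me mh hm mh me me mh mh me me mh mh me mh hm, which concatenate to the answer.

mhmemhhmmhmememhmhmememhmhmemhhm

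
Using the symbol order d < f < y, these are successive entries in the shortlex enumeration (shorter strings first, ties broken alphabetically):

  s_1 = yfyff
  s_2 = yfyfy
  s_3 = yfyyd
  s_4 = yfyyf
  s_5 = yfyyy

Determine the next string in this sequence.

The successor of yfyyy increments the rightmost position that isn't already y and resets every position after it to d.

yyddd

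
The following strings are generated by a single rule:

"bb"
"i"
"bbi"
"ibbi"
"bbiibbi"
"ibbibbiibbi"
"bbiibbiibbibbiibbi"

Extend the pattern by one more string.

ibbibbiibbibbiibbiibbibbiibbi

This is a Fibonacci-style word recurrence s(k) = s(k−2)·s(k−1): e.g. bb·i = bbi.
Continuing: ibbibbiibbi · bbiibbiibbibbiibbi gives term 8.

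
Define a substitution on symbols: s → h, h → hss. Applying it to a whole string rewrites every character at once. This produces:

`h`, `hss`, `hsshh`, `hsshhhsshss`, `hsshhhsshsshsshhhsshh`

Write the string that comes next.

hsshhhsshsshsshhhsshhhsshhhsshsshsshhhsshss

Applying the rule to each of the 21 symbols of hsshhhsshsshsshhhsshh gives the pieces hss h h hss hss hss h h hss h h hss h h hss hss hss h h hss hss, which concatenate to the answer.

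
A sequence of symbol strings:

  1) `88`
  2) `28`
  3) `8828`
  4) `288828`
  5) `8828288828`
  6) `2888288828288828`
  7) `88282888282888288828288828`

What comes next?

288828882828882888282888282888288828288828

This is a Fibonacci-style word recurrence s(k) = s(k−2)·s(k−1): e.g. 88·28 = 8828.
The next term joins 2888288828288828 and 88282888282888288828288828.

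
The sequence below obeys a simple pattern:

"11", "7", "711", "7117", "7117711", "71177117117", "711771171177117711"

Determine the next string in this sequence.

Each term (from the third on) is the previous term followed by the one before it: term 3 = 7·11 = 711.
The next term joins 711771171177117711 and 71177117117.

71177117117711771171177117117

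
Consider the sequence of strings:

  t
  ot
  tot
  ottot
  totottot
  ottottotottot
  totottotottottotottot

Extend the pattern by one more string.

ottottotottottotottotottottotottot

From term 3 onward, concatenate the second-to-last term with the last: t·ot = tot, ot·tot = ottot, …
The next term joins ottottotottot and totottotottottotottot.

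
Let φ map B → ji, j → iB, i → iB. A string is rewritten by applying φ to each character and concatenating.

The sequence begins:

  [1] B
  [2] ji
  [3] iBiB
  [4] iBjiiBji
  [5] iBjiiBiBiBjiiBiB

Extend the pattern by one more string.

φ(iBjiiBiBiBjiiBiB) expands symbol-by-symbol to iB ji iB iB iB ji iB ji iB ji iB iB iB ji iB ji; joining the 16 pieces gives the next term.

iBjiiBiBiBjiiBjiiBjiiBiBiBjiiBji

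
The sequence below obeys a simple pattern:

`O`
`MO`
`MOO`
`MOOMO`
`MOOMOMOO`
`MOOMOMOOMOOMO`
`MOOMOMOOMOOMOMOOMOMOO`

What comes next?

MOOMOMOOMOOMOMOOMOMOOMOOMOMOOMOOMO

Each term (from the third on) is the previous term followed by the one before it: term 3 = MO·O = MOO.
So term 8 is MOOMOMOOMOOMOMOOMOMOO·MOOMOMOOMOOMO.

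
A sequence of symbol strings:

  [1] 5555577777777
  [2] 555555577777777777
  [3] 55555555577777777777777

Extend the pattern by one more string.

5555555555577777777777777777

Reading off run lengths: 5 runs 5, 7, 9; 7 runs 8, 11, 14 — each is linear in n, where the shown terms are n = 3, 4, 5.
For the next term, n = 6, so the run lengths are 11, 17.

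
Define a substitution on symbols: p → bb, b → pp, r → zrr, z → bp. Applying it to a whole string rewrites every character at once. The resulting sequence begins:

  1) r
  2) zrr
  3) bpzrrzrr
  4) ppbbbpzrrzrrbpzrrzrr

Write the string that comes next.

Rewriting the 20 symbols of ppbbbpzrrzrrbpzrrzrr one by one yields bb bb pp pp pp bb bp zrr zrr bp zrr zrr pp bb bp zrr zrr bp zrr zrr; concatenated:

bbbbppppppbbbpzrrzrrbpzrrzrrppbbbpzrrzrrbpzrrzrr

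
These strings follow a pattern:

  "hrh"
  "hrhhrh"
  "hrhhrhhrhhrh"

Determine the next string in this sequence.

Each string is two copies of the previous one concatenated.
Doubling hrhhrhhrhhrh:

hrhhrhhrhhrhhrhhrhhrhhrh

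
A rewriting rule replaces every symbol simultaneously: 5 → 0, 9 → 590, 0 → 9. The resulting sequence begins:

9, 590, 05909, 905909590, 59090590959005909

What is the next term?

0590959090590959005909905909590

Replace each of the 17 characters of 59090590959005909 in place — 0 590 9 590 9 0 590 9 590 0 590 9 9 0 590 9 590 — and concatenate.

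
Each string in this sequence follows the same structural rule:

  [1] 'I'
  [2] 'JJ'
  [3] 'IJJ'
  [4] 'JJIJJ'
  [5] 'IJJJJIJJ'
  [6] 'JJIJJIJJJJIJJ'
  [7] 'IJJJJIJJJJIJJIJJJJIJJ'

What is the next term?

This is a Fibonacci-style word recurrence s(k) = s(k−2)·s(k−1): e.g. I·JJ = IJJ.
The next term joins JJIJJIJJJJIJJ and IJJJJIJJJJIJJIJJJJIJJ.

JJIJJIJJJJIJJIJJJJIJJJJIJJIJJJJIJJ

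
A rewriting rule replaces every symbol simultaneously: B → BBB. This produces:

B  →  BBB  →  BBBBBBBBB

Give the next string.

Rewriting each symbol of BBBBBBBBB: B→BBB, B→BBB, B→BBB, B→BBB, B→BBB, B→BBB, B→BBB, B→BBB, B→BBB, which concatenates to BBB BBB BBB BBB BBB BBB BBB BBB BBB.

BBBBBBBBBBBBBBBBBBBBBBBBBBB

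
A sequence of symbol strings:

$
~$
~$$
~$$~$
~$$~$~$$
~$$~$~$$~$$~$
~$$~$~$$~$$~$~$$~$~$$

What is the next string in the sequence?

From term 3 onward, concatenate the last term with the second-to-last: ~$·$ = ~$$, ~$$·~$ = ~$$~$, …
So term 8 is ~$$~$~$$~$$~$~$$~$~$$·~$$~$~$$~$$~$.

~$$~$~$$~$$~$~$$~$~$$~$$~$~$$~$$~$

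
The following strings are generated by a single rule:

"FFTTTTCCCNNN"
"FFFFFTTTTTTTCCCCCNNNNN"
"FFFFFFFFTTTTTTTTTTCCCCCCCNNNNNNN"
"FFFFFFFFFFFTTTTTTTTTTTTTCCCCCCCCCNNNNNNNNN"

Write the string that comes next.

FFFFFFFFFFFFFFTTTTTTTTTTTTTTTTCCCCCCCCCCCNNNNNNNNNNN

Term n consists of 3n-1 F's, followed by 3n+1 T's, followed by 2n+1 C's, followed by 2n+1 N's (n = 1, 2, …).
For the next term, n = 5, so the run lengths are 14, 16, 11, 11.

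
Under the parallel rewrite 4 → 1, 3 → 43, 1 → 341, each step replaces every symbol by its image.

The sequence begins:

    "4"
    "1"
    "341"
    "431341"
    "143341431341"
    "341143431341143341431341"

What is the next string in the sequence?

431341341143143341431341341143431341143341431341

Replace each of the 24 characters of 341143431341143341431341 in place — 43 1 341 341 1 43 1 43 341 43 1 341 341 1 43 43 1 341 1 43 341 43 1 341 — and concatenate.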